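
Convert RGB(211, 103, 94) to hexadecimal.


R = 211 → D3 (hex)
G = 103 → 67 (hex)
B = 94 → 5E (hex)
Hex = #D3675E


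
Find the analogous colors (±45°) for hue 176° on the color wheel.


Base hue: 176°
Left analog: (176 - 45) mod 360 = 131°
Right analog: (176 + 45) mod 360 = 221°
Analogous hues = 131° and 221°


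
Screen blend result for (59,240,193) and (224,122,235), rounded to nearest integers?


Screen: C = 255 - (255-A)×(255-B)/255, rounded to nearest integer
R: 255 - (255-59)×(255-224)/255 = 255 - 6076/255 ≈ 255 - 23.827 = 231.173 → 231
G: 255 - (255-240)×(255-122)/255 = 255 - 1995/255 ≈ 255 - 7.824 = 247.176 → 247
B: 255 - (255-193)×(255-235)/255 = 255 - 1240/255 ≈ 255 - 4.863 = 250.137 → 250
= RGB(231, 247, 250)


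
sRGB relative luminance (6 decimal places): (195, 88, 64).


Linearize each channel (sRGB transfer function): c = v/255; c_lin = c/12.92 if c ≤ 0.04045, else ((c+0.055)/1.055)^2.4
  R: 195/255 ≈ 0.764706 > 0.04045 → ((0.764706+0.055)/1.055)^2.4 ≈ 0.545724
  G: 88/255 ≈ 0.345098 > 0.04045 → ((0.345098+0.055)/1.055)^2.4 ≈ 0.097587
  B: 64/255 ≈ 0.250980 > 0.04045 → ((0.250980+0.055)/1.055)^2.4 ≈ 0.051269
R_lin = 0.545724, G_lin = 0.097587, B_lin = 0.051269
L = 0.2126×R + 0.7152×G + 0.0722×B
L = 0.2126×0.545724 + 0.7152×0.097587 + 0.0722×0.051269
L ≈ 0.189517


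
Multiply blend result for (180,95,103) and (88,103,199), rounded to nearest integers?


Multiply: C = A×B/255, rounded to nearest integer
R: 180×88/255 = 15840/255 ≈ 62.118 → 62
G: 95×103/255 = 9785/255 ≈ 38.373 → 38
B: 103×199/255 = 20497/255 ≈ 80.380 → 80
= RGB(62, 38, 80)


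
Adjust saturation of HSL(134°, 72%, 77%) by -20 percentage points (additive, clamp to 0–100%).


Original S = 72%
Adjustment = -20 percentage points
New S = 72 + (-20) = 52
Clamp to [0, 100] → 52
= HSL(134°, 52%, 77%)


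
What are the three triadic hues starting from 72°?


Triadic: equally spaced at 120° intervals
H1 = 72°
H2 = (72 + 120) mod 360 = 192°
H3 = (72 + 240) mod 360 = 312°
Triadic = 72°, 192°, 312°


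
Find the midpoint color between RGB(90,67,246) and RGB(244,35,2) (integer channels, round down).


Midpoint: each channel = ⌊(C₁+C₂)/2⌋
R: ⌊(90+244)/2⌋ = 167
G: ⌊(67+35)/2⌋ = 51
B: ⌊(246+2)/2⌋ = 124
= RGB(167, 51, 124)


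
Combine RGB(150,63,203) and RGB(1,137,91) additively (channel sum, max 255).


Additive: each channel = min(255, C₁+C₂)
R: 150+1 = 151 → 151
G: 63+137 = 200 → 200
B: 203+91 = 294 → 255
= RGB(151, 200, 255)


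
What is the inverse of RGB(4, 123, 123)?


Invert: (255-R, 255-G, 255-B)
R: 255-4 = 251
G: 255-123 = 132
B: 255-123 = 132
= RGB(251, 132, 132)


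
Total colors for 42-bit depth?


Colors = 2^bits = 2^42
= 4,398,046,511,104 colors


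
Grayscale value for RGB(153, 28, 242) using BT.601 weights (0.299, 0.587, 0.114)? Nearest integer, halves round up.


Gray = 0.299×R + 0.587×G + 0.114×B
Gray = 0.299×153 + 0.587×28 + 0.114×242
Gray = 45.747 + 16.436 + 27.588
Gray = 89.771 → round half up → 90
Gray = 90


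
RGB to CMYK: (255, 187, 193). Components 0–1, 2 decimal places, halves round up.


R'=255/255≈1.0000, G'=187/255≈0.7333, B'=193/255≈0.7569
K = 1 - max(R',G',B') = 1 - 255/255 = 0/255 = 0 → 0.00
(1-R'-K)/(1-K) simplifies to (max-R)/max with max = 255:
C = (255-255)/255 = 0/255 = 0 → 0.00
M = (255-187)/255 = 68/255 = 0.26666… → 0.27
Y = (255-193)/255 = 62/255 = 0.24313… → 0.24
= CMYK(0.00, 0.27, 0.24, 0.00)


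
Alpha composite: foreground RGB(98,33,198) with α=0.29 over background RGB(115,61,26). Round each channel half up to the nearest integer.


C = α×F + (1-α)×B, with 1-α = 0.71
R: 0.29×98 + 0.71×115 = 28.42 + 81.65 = 110.07 → 110
G: 0.29×33 + 0.71×61 = 9.57 + 43.31 = 52.88 → 53
B: 0.29×198 + 0.71×26 = 57.42 + 18.46 = 75.88 → 76
= RGB(110, 53, 76)


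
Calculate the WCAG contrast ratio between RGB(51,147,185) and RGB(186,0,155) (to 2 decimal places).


Linearize each sRGB channel c=v/255: c/12.92 if c ≤ 0.04045 else ((c+0.055)/1.055)^2.4
L = 0.2126×R_lin + 0.7152×G_lin + 0.0722×B_lin
Color 1 (51,147,185):
  R=51: 51/255≈0.2000 > 0.04045 → ((0.2000+0.055)/1.055)^2.4 ≈ 0.03310
  G=147: 147/255≈0.5765 > 0.04045 → ((0.5765+0.055)/1.055)^2.4 ≈ 0.29177
  B=185: 185/255≈0.7255 > 0.04045 → ((0.7255+0.055)/1.055)^2.4 ≈ 0.48515
  L1 = 0.2126×0.03310 + 0.7152×0.29177 + 0.0722×0.48515 ≈ 0.25074
Color 2 (186,0,155):
  R=186: 186/255≈0.7294 > 0.04045 → ((0.7294+0.055)/1.055)^2.4 ≈ 0.49102
  G=0: 0/255≈0.0000 ≤ 0.04045 → 0.0000/12.92 ≈ 0.00000
  B=155: 155/255≈0.6078 > 0.04045 → ((0.6078+0.055)/1.055)^2.4 ≈ 0.32778
  L2 = 0.2126×0.49102 + 0.7152×0.00000 + 0.0722×0.32778 ≈ 0.12806
Lighter = 0.25074, Darker = 0.12806
Ratio = (L_lighter + 0.05) / (L_darker + 0.05)
Ratio = (0.25074 + 0.05) / (0.12806 + 0.05) = 0.30074 / 0.17806 ≈ 1.6890
Ratio ≈ 1.69:1


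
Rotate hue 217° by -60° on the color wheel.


New hue = (H + rotation) mod 360
New hue = (217 -60) mod 360
= 157 mod 360
= 157°


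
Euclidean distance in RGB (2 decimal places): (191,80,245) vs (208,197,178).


d = √[(R₁-R₂)² + (G₁-G₂)² + (B₁-B₂)²]
d = √[(191-208)² + (80-197)² + (245-178)²]
d = √[289 + 13689 + 4489]
d = √18467
d ≈ 135.89


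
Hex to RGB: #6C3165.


6C → 108 (R)
31 → 49 (G)
65 → 101 (B)
= RGB(108, 49, 101)


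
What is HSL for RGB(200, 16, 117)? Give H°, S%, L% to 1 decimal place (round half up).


Normalize: R'=200/255≈0.7843, G'=16/255≈0.0627, B'=117/255≈0.4588
Max=200/255, Min=16/255, Δ=Max-Min=184/255
L = (Max+Min)/2 = (200+16)/510 = 216/510 = 0.42352… → L = 42.4%
L ≤ 0.5 → S = Δ/(Max+Min) = 184/(200+16) = 184/216 = 0.85185… → S = 85.2%
(the 1/255 factors cancel in S and H, so raw channel differences can be used)
Max is R' → H = 60 × (((G-B)/Δ) mod 6) = 60 × (((16-117)/184) mod 6)
  (-101)/184 = -0.5489…; negative, so add 6 → 5.4510…
  H = 60 × 5.4510… = 327.065…° → H = 327.1°
= HSL(327.1°, 85.2%, 42.4%)


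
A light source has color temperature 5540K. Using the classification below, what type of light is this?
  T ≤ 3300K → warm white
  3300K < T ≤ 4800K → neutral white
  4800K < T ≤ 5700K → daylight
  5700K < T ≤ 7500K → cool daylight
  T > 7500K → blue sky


Temperature: 5540K
4800K < 5540K ≤ 5700K → daylight
Classification: daylight


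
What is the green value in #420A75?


Color: #420A75
R = 42 = 66
G = 0A = 10
B = 75 = 117
Green = 10


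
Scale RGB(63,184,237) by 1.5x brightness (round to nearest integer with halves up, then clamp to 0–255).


Multiply each channel by 1.5, round half up, clamp to [0, 255]
R: 63×1.5 = 94.5 → round → 95
G: 184×1.5 = 276 → clamp → 255
B: 237×1.5 = 355.5 → round → 356 → clamp → 255
= RGB(95, 255, 255)


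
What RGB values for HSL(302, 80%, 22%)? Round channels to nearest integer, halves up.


H=302°, S=0.80, L=0.22
C = (1-|2L-1|)×S = (1-|-0.56|)×0.80 = 0.352
H' = H/60 = 302/60 ≈ 5.0333; X = C×(1-|H' mod 2 - 1|) ≈ 0.3403
m = L - C/2 = 0.22 - 0.176 = 0.044
Sector ⌊H'⌋ = 5 → (R',G',B') = (0.352, 0.0, ≈0.3403)
RGB = ((R'+m)×255, (G'+m)×255, (B'+m)×255) = (100.98, 11.22, 97.988)
Round half up → RGB(101, 11, 98)


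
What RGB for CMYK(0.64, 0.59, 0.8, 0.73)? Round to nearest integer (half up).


R = 255 × (1-C) × (1-K) = 255 × 0.36 × 0.27 = 24.786 → 25
G = 255 × (1-M) × (1-K) = 255 × 0.41 × 0.27 = 28.2285 → 28
B = 255 × (1-Y) × (1-K) = 255 × 0.20 × 0.27 = 13.77 → 14
= RGB(25, 28, 14)


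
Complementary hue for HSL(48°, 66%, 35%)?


Complement = opposite side of color wheel = hue + 180°
H' = (48 + 180) mod 360 = 228°
S and L unchanged.
= HSL(228°, 66%, 35%)


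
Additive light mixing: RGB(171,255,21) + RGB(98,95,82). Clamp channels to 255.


Additive: each channel = min(255, C₁+C₂)
R: 171+98 = 269 → 255
G: 255+95 = 350 → 255
B: 21+82 = 103 → 103
= RGB(255, 255, 103)


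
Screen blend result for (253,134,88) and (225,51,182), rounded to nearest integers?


Screen: C = 255 - (255-A)×(255-B)/255, rounded to nearest integer
R: 255 - (255-253)×(255-225)/255 = 255 - 60/255 ≈ 255 - 0.235 = 254.765 → 255
G: 255 - (255-134)×(255-51)/255 = 255 - 24684/255 ≈ 255 - 96.800 = 158.200 → 158
B: 255 - (255-88)×(255-182)/255 = 255 - 12191/255 ≈ 255 - 47.808 = 207.192 → 207
= RGB(255, 158, 207)


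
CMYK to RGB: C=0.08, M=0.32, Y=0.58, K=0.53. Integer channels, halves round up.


R = 255 × (1-C) × (1-K) = 255 × 0.92 × 0.47 = 110.262 → 110
G = 255 × (1-M) × (1-K) = 255 × 0.68 × 0.47 = 81.498 → 81
B = 255 × (1-Y) × (1-K) = 255 × 0.42 × 0.47 = 50.337 → 50
= RGB(110, 81, 50)


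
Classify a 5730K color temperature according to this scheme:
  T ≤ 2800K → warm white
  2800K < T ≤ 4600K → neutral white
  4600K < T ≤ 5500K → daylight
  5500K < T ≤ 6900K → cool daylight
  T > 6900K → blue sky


Temperature: 5730K
5500K < 5730K ≤ 6900K → cool daylight
Classification: cool daylight


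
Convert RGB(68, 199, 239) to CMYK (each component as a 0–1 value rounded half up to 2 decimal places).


R'=68/255≈0.2667, G'=199/255≈0.7804, B'=239/255≈0.9373
K = 1 - max(R',G',B') = 1 - 239/255 = 16/255 = 0.06274… → 0.06
(1-R'-K)/(1-K) simplifies to (max-R)/max with max = 239:
C = (239-68)/239 = 171/239 = 0.71548… → 0.72
M = (239-199)/239 = 40/239 = 0.16736… → 0.17
Y = (239-239)/239 = 0/239 = 0 → 0.00
= CMYK(0.72, 0.17, 0.00, 0.06)


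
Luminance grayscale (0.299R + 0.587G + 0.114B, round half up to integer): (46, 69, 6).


Gray = 0.299×R + 0.587×G + 0.114×B
Gray = 0.299×46 + 0.587×69 + 0.114×6
Gray = 13.754 + 40.503 + 0.684
Gray = 54.941 → round half up → 55
Gray = 55


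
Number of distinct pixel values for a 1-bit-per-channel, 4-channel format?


Total bits = 1 bits/channel × 4 channels = 4 bits
Distinct pixel values = 2^4
= 16 pixel values


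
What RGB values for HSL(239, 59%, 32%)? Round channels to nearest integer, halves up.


H=239°, S=0.59, L=0.32
C = (1-|2L-1|)×S = (1-|-0.36|)×0.59 = 0.3776
H' = H/60 = 239/60 ≈ 3.9833; X = C×(1-|H' mod 2 - 1|) ≈ 0.0063
m = L - C/2 = 0.32 - 0.1888 = 0.1312
Sector ⌊H'⌋ = 3 → (R',G',B') = (0.0, ≈0.0063, 0.3776)
RGB = ((R'+m)×255, (G'+m)×255, (B'+m)×255) = (33.456, 35.0608, 129.744)
Round half up → RGB(33, 35, 130)


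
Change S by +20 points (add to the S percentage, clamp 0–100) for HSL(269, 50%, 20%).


Original S = 50%
Adjustment = +20 percentage points
New S = 50 + (20) = 70
Clamp to [0, 100] → 70
= HSL(269°, 70%, 20%)


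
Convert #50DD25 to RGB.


50 → 80 (R)
DD → 221 (G)
25 → 37 (B)
= RGB(80, 221, 37)


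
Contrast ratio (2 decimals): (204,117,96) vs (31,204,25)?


Linearize each sRGB channel c=v/255: c/12.92 if c ≤ 0.04045 else ((c+0.055)/1.055)^2.4
L = 0.2126×R_lin + 0.7152×G_lin + 0.0722×B_lin
Color 1 (204,117,96):
  R=204: 204/255≈0.8000 > 0.04045 → ((0.8000+0.055)/1.055)^2.4 ≈ 0.60383
  G=117: 117/255≈0.4588 > 0.04045 → ((0.4588+0.055)/1.055)^2.4 ≈ 0.17789
  B=96: 96/255≈0.3765 > 0.04045 → ((0.3765+0.055)/1.055)^2.4 ≈ 0.11697
  L1 = 0.2126×0.60383 + 0.7152×0.17789 + 0.0722×0.11697 ≈ 0.26404
Color 2 (31,204,25):
  R=31: 31/255≈0.1216 > 0.04045 → ((0.1216+0.055)/1.055)^2.4 ≈ 0.01370
  G=204: 204/255≈0.8000 > 0.04045 → ((0.8000+0.055)/1.055)^2.4 ≈ 0.60383
  B=25: 25/255≈0.0980 > 0.04045 → ((0.0980+0.055)/1.055)^2.4 ≈ 0.00972
  L2 = 0.2126×0.01370 + 0.7152×0.60383 + 0.0722×0.00972 ≈ 0.43547
Lighter = 0.43547, Darker = 0.26404
Ratio = (L_lighter + 0.05) / (L_darker + 0.05)
Ratio = (0.43547 + 0.05) / (0.26404 + 0.05) = 0.48547 / 0.31404 ≈ 1.5459
Ratio ≈ 1.55:1


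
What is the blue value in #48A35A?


Color: #48A35A
R = 48 = 72
G = A3 = 163
B = 5A = 90
Blue = 90


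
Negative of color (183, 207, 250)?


Invert: (255-R, 255-G, 255-B)
R: 255-183 = 72
G: 255-207 = 48
B: 255-250 = 5
= RGB(72, 48, 5)


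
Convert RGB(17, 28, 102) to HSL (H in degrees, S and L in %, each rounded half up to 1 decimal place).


Normalize: R'=17/255≈0.0667, G'=28/255≈0.1098, B'=102/255≈0.4000
Max=102/255, Min=17/255, Δ=Max-Min=85/255
L = (Max+Min)/2 = (102+17)/510 = 119/510 = 0.23333… → L = 23.3%
L ≤ 0.5 → S = Δ/(Max+Min) = 85/(102+17) = 85/119 = 0.71428… → S = 71.4%
(the 1/255 factors cancel in S and H, so raw channel differences can be used)
Max is B' → H = 60 × ((R-G)/Δ + 4) = 60 × ((17-28)/85 + 4)
  -11/85 + 4 = -0.1294… + 4 = 3.8705…
  H = 60 × 3.8705… = 232.235…° → H = 232.2°
= HSL(232.2°, 71.4%, 23.3%)


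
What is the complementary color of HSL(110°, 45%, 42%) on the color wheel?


Complement = opposite side of color wheel = hue + 180°
H' = (110 + 180) mod 360 = 290°
S and L unchanged.
= HSL(290°, 45%, 42%)


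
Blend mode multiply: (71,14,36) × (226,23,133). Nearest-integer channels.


Multiply: C = A×B/255, rounded to nearest integer
R: 71×226/255 = 16046/255 ≈ 62.925 → 63
G: 14×23/255 = 322/255 ≈ 1.263 → 1
B: 36×133/255 = 4788/255 ≈ 18.776 → 19
= RGB(63, 1, 19)


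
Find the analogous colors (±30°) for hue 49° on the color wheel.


Base hue: 49°
Left analog: (49 - 30) mod 360 = 19°
Right analog: (49 + 30) mod 360 = 79°
Analogous hues = 19° and 79°


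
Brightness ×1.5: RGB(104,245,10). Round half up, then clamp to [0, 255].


Multiply each channel by 1.5, round half up, clamp to [0, 255]
R: 104×1.5 = 156
G: 245×1.5 = 367.5 → round → 368 → clamp → 255
B: 10×1.5 = 15
= RGB(156, 255, 15)


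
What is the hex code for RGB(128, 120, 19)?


R = 128 → 80 (hex)
G = 120 → 78 (hex)
B = 19 → 13 (hex)
Hex = #807813


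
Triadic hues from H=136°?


Triadic: equally spaced at 120° intervals
H1 = 136°
H2 = (136 + 120) mod 360 = 256°
H3 = (136 + 240) mod 360 = 16°
Triadic = 136°, 256°, 16°


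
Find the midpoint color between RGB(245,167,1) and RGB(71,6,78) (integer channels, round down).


Midpoint: each channel = ⌊(C₁+C₂)/2⌋
R: ⌊(245+71)/2⌋ = 158
G: ⌊(167+6)/2⌋ = 86
B: ⌊(1+78)/2⌋ = 39
= RGB(158, 86, 39)


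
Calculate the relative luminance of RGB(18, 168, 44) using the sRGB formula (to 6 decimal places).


Linearize each channel (sRGB transfer function): c = v/255; c_lin = c/12.92 if c ≤ 0.04045, else ((c+0.055)/1.055)^2.4
  R: 18/255 ≈ 0.070588 > 0.04045 → ((0.070588+0.055)/1.055)^2.4 ≈ 0.006049
  G: 168/255 ≈ 0.658824 > 0.04045 → ((0.658824+0.055)/1.055)^2.4 ≈ 0.391572
  B: 44/255 ≈ 0.172549 > 0.04045 → ((0.172549+0.055)/1.055)^2.4 ≈ 0.025187
R_lin = 0.006049, G_lin = 0.391572, B_lin = 0.025187
L = 0.2126×R + 0.7152×G + 0.0722×B
L = 0.2126×0.006049 + 0.7152×0.391572 + 0.0722×0.025187
L ≈ 0.283157


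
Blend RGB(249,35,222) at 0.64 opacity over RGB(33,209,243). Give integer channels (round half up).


C = α×F + (1-α)×B, with 1-α = 0.36
R: 0.64×249 + 0.36×33 = 159.36 + 11.88 = 171.24 → 171
G: 0.64×35 + 0.36×209 = 22.40 + 75.24 = 97.64 → 98
B: 0.64×222 + 0.36×243 = 142.08 + 87.48 = 229.56 → 230
= RGB(171, 98, 230)


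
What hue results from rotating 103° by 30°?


New hue = (H + rotation) mod 360
New hue = (103 + 30) mod 360
= 133 mod 360
= 133°


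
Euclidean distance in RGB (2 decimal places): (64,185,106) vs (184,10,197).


d = √[(R₁-R₂)² + (G₁-G₂)² + (B₁-B₂)²]
d = √[(64-184)² + (185-10)² + (106-197)²]
d = √[14400 + 30625 + 8281]
d = √53306
d ≈ 230.88


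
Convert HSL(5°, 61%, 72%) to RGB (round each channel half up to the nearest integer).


H=5°, S=0.61, L=0.72
C = (1-|2L-1|)×S = (1-|0.44|)×0.61 = 0.3416
H' = H/60 = 5/60 ≈ 0.0833; X = C×(1-|H' mod 2 - 1|) ≈ 0.0285
m = L - C/2 = 0.72 - 0.1708 = 0.5492
Sector ⌊H'⌋ = 0 → (R',G',B') = (0.3416, ≈0.0285, 0.0)
RGB = ((R'+m)×255, (G'+m)×255, (B'+m)×255) = (227.154, 147.305, 140.046)
Round half up → RGB(227, 147, 140)


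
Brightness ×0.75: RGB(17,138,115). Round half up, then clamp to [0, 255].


Multiply each channel by 0.75, round half up, clamp to [0, 255]
R: 17×0.75 = 12.75 → round → 13
G: 138×0.75 = 103.5 → round → 104
B: 115×0.75 = 86.25 → round → 86
= RGB(13, 104, 86)


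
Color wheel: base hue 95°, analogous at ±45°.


Base hue: 95°
Left analog: (95 - 45) mod 360 = 50°
Right analog: (95 + 45) mod 360 = 140°
Analogous hues = 50° and 140°


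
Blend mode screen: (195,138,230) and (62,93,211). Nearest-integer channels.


Screen: C = 255 - (255-A)×(255-B)/255, rounded to nearest integer
R: 255 - (255-195)×(255-62)/255 = 255 - 11580/255 ≈ 255 - 45.412 = 209.588 → 210
G: 255 - (255-138)×(255-93)/255 = 255 - 18954/255 ≈ 255 - 74.329 = 180.671 → 181
B: 255 - (255-230)×(255-211)/255 = 255 - 1100/255 ≈ 255 - 4.314 = 250.686 → 251
= RGB(210, 181, 251)


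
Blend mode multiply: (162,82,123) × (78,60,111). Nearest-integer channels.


Multiply: C = A×B/255, rounded to nearest integer
R: 162×78/255 = 12636/255 ≈ 49.553 → 50
G: 82×60/255 = 4920/255 ≈ 19.294 → 19
B: 123×111/255 = 13653/255 ≈ 53.541 → 54
= RGB(50, 19, 54)


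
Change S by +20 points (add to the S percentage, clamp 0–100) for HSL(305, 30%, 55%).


Original S = 30%
Adjustment = +20 percentage points
New S = 30 + (20) = 50
Clamp to [0, 100] → 50
= HSL(305°, 50%, 55%)


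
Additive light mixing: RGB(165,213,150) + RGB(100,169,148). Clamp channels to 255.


Additive: each channel = min(255, C₁+C₂)
R: 165+100 = 265 → 255
G: 213+169 = 382 → 255
B: 150+148 = 298 → 255
= RGB(255, 255, 255)


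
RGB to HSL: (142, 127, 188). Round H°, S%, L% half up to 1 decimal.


Normalize: R'=142/255≈0.5569, G'=127/255≈0.4980, B'=188/255≈0.7373
Max=188/255, Min=127/255, Δ=Max-Min=61/255
L = (Max+Min)/2 = (188+127)/510 = 315/510 = 0.61764… → L = 61.8%
L > 0.5 → S = Δ/(2-Max-Min) = 61/(510-188-127) = 61/195 = 0.31282… → S = 31.3%
(the 1/255 factors cancel in S and H, so raw channel differences can be used)
Max is B' → H = 60 × ((R-G)/Δ + 4) = 60 × ((142-127)/61 + 4)
  15/61 + 4 = 0.2459… + 4 = 4.2459…
  H = 60 × 4.2459… = 254.754…° → H = 254.8°
= HSL(254.8°, 31.3%, 61.8%)


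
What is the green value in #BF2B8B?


Color: #BF2B8B
R = BF = 191
G = 2B = 43
B = 8B = 139
Green = 43


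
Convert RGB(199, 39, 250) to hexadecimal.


R = 199 → C7 (hex)
G = 39 → 27 (hex)
B = 250 → FA (hex)
Hex = #C727FA


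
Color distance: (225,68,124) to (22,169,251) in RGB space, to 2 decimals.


d = √[(R₁-R₂)² + (G₁-G₂)² + (B₁-B₂)²]
d = √[(225-22)² + (68-169)² + (124-251)²]
d = √[41209 + 10201 + 16129]
d = √67539
d ≈ 259.88


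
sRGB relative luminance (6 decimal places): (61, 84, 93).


Linearize each channel (sRGB transfer function): c = v/255; c_lin = c/12.92 if c ≤ 0.04045, else ((c+0.055)/1.055)^2.4
  R: 61/255 ≈ 0.239216 > 0.04045 → ((0.239216+0.055)/1.055)^2.4 ≈ 0.046665
  G: 84/255 ≈ 0.329412 > 0.04045 → ((0.329412+0.055)/1.055)^2.4 ≈ 0.088656
  B: 93/255 ≈ 0.364706 > 0.04045 → ((0.364706+0.055)/1.055)^2.4 ≈ 0.109462
R_lin = 0.046665, G_lin = 0.088656, B_lin = 0.109462
L = 0.2126×R + 0.7152×G + 0.0722×B
L = 0.2126×0.046665 + 0.7152×0.088656 + 0.0722×0.109462
L ≈ 0.081231


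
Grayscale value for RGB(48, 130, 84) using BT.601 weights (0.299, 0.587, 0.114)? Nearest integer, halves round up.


Gray = 0.299×R + 0.587×G + 0.114×B
Gray = 0.299×48 + 0.587×130 + 0.114×84
Gray = 14.352 + 76.310 + 9.576
Gray = 100.238 → round half up → 100
Gray = 100


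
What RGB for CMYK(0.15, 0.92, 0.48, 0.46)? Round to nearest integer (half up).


R = 255 × (1-C) × (1-K) = 255 × 0.85 × 0.54 = 117.045 → 117
G = 255 × (1-M) × (1-K) = 255 × 0.08 × 0.54 = 11.016 → 11
B = 255 × (1-Y) × (1-K) = 255 × 0.52 × 0.54 = 71.604 → 72
= RGB(117, 11, 72)


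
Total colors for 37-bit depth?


Colors = 2^bits = 2^37
= 137,438,953,472 colors


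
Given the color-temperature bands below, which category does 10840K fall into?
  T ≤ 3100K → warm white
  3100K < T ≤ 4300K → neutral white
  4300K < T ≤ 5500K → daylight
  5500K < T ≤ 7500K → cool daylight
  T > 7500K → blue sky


Temperature: 10840K
10840K > 7500K → blue sky
Classification: blue sky


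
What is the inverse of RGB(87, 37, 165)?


Invert: (255-R, 255-G, 255-B)
R: 255-87 = 168
G: 255-37 = 218
B: 255-165 = 90
= RGB(168, 218, 90)


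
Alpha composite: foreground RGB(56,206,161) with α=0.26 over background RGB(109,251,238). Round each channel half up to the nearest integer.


C = α×F + (1-α)×B, with 1-α = 0.74
R: 0.26×56 + 0.74×109 = 14.56 + 80.66 = 95.22 → 95
G: 0.26×206 + 0.74×251 = 53.56 + 185.74 = 239.30 → 239
B: 0.26×161 + 0.74×238 = 41.86 + 176.12 = 217.98 → 218
= RGB(95, 239, 218)


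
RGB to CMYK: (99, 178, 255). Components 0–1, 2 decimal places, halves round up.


R'=99/255≈0.3882, G'=178/255≈0.6980, B'=255/255≈1.0000
K = 1 - max(R',G',B') = 1 - 255/255 = 0/255 = 0 → 0.00
(1-R'-K)/(1-K) simplifies to (max-R)/max with max = 255:
C = (255-99)/255 = 156/255 = 0.61176… → 0.61
M = (255-178)/255 = 77/255 = 0.30196… → 0.30
Y = (255-255)/255 = 0/255 = 0 → 0.00
= CMYK(0.61, 0.30, 0.00, 0.00)


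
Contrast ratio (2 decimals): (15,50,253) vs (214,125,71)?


Linearize each sRGB channel c=v/255: c/12.92 if c ≤ 0.04045 else ((c+0.055)/1.055)^2.4
L = 0.2126×R_lin + 0.7152×G_lin + 0.0722×B_lin
Color 1 (15,50,253):
  R=15: 15/255≈0.0588 > 0.04045 → ((0.0588+0.055)/1.055)^2.4 ≈ 0.00478
  G=50: 50/255≈0.1961 > 0.04045 → ((0.1961+0.055)/1.055)^2.4 ≈ 0.03190
  B=253: 253/255≈0.9922 > 0.04045 → ((0.9922+0.055)/1.055)^2.4 ≈ 0.98225
  L1 = 0.2126×0.00478 + 0.7152×0.03190 + 0.0722×0.98225 ≈ 0.09475
Color 2 (214,125,71):
  R=214: 214/255≈0.8392 > 0.04045 → ((0.8392+0.055)/1.055)^2.4 ≈ 0.67244
  G=125: 125/255≈0.4902 > 0.04045 → ((0.4902+0.055)/1.055)^2.4 ≈ 0.20508
  B=71: 71/255≈0.2784 > 0.04045 → ((0.2784+0.055)/1.055)^2.4 ≈ 0.06301
  L2 = 0.2126×0.67244 + 0.7152×0.20508 + 0.0722×0.06301 ≈ 0.29418
Lighter = 0.29418, Darker = 0.09475
Ratio = (L_lighter + 0.05) / (L_darker + 0.05)
Ratio = (0.29418 + 0.05) / (0.09475 + 0.05) = 0.34418 / 0.14475 ≈ 2.3778
Ratio ≈ 2.38:1


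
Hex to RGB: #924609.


92 → 146 (R)
46 → 70 (G)
09 → 9 (B)
= RGB(146, 70, 9)


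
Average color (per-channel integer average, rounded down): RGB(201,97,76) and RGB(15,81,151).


Midpoint: each channel = ⌊(C₁+C₂)/2⌋
R: ⌊(201+15)/2⌋ = 108
G: ⌊(97+81)/2⌋ = 89
B: ⌊(76+151)/2⌋ = 113
= RGB(108, 89, 113)


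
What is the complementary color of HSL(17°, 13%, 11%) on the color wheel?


Complement = opposite side of color wheel = hue + 180°
H' = (17 + 180) mod 360 = 197°
S and L unchanged.
= HSL(197°, 13%, 11%)


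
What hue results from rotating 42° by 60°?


New hue = (H + rotation) mod 360
New hue = (42 + 60) mod 360
= 102 mod 360
= 102°


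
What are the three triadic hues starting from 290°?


Triadic: equally spaced at 120° intervals
H1 = 290°
H2 = (290 + 120) mod 360 = 50°
H3 = (290 + 240) mod 360 = 170°
Triadic = 290°, 50°, 170°


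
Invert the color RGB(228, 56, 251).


Invert: (255-R, 255-G, 255-B)
R: 255-228 = 27
G: 255-56 = 199
B: 255-251 = 4
= RGB(27, 199, 4)


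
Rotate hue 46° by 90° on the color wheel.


New hue = (H + rotation) mod 360
New hue = (46 + 90) mod 360
= 136 mod 360
= 136°


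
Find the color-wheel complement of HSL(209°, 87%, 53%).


Complement = opposite side of color wheel = hue + 180°
H' = (209 + 180) mod 360 = 29°
S and L unchanged.
= HSL(29°, 87%, 53%)


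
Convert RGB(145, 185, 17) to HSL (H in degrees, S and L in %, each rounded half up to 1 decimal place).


Normalize: R'=145/255≈0.5686, G'=185/255≈0.7255, B'=17/255≈0.0667
Max=185/255, Min=17/255, Δ=Max-Min=168/255
L = (Max+Min)/2 = (185+17)/510 = 202/510 = 0.39607… → L = 39.6%
L ≤ 0.5 → S = Δ/(Max+Min) = 168/(185+17) = 168/202 = 0.83168… → S = 83.2%
(the 1/255 factors cancel in S and H, so raw channel differences can be used)
Max is G' → H = 60 × ((B-R)/Δ + 2) = 60 × ((17-145)/168 + 2)
  -128/168 + 2 = -0.7619… + 2 = 1.2380…
  H = 60 × 1.2380… = 74.285…° → H = 74.3°
= HSL(74.3°, 83.2%, 39.6%)


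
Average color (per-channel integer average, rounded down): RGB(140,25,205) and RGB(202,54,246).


Midpoint: each channel = ⌊(C₁+C₂)/2⌋
R: ⌊(140+202)/2⌋ = 171
G: ⌊(25+54)/2⌋ = 39
B: ⌊(205+246)/2⌋ = 225
= RGB(171, 39, 225)


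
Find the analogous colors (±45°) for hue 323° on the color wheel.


Base hue: 323°
Left analog: (323 - 45) mod 360 = 278°
Right analog: (323 + 45) mod 360 = 8°
Analogous hues = 278° and 8°


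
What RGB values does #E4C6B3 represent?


E4 → 228 (R)
C6 → 198 (G)
B3 → 179 (B)
= RGB(228, 198, 179)


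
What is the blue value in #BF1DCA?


Color: #BF1DCA
R = BF = 191
G = 1D = 29
B = CA = 202
Blue = 202


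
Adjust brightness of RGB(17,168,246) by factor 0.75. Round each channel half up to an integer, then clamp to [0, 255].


Multiply each channel by 0.75, round half up, clamp to [0, 255]
R: 17×0.75 = 12.75 → round → 13
G: 168×0.75 = 126
B: 246×0.75 = 184.5 → round → 185
= RGB(13, 126, 185)


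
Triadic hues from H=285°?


Triadic: equally spaced at 120° intervals
H1 = 285°
H2 = (285 + 120) mod 360 = 45°
H3 = (285 + 240) mod 360 = 165°
Triadic = 285°, 45°, 165°


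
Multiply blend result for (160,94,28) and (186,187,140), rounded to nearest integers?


Multiply: C = A×B/255, rounded to nearest integer
R: 160×186/255 = 29760/255 ≈ 116.706 → 117
G: 94×187/255 = 17578/255 ≈ 68.933 → 69
B: 28×140/255 = 3920/255 ≈ 15.373 → 15
= RGB(117, 69, 15)


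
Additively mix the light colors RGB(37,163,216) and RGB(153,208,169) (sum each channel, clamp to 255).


Additive: each channel = min(255, C₁+C₂)
R: 37+153 = 190 → 190
G: 163+208 = 371 → 255
B: 216+169 = 385 → 255
= RGB(190, 255, 255)


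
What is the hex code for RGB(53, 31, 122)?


R = 53 → 35 (hex)
G = 31 → 1F (hex)
B = 122 → 7A (hex)
Hex = #351F7A


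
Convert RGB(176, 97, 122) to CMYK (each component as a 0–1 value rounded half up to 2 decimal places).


R'=176/255≈0.6902, G'=97/255≈0.3804, B'=122/255≈0.4784
K = 1 - max(R',G',B') = 1 - 176/255 = 79/255 = 0.30980… → 0.31
(1-R'-K)/(1-K) simplifies to (max-R)/max with max = 176:
C = (176-176)/176 = 0/176 = 0 → 0.00
M = (176-97)/176 = 79/176 = 0.44886… → 0.45
Y = (176-122)/176 = 54/176 = 0.30681… → 0.31
= CMYK(0.00, 0.45, 0.31, 0.31)


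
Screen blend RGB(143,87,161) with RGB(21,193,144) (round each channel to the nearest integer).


Screen: C = 255 - (255-A)×(255-B)/255, rounded to nearest integer
R: 255 - (255-143)×(255-21)/255 = 255 - 26208/255 ≈ 255 - 102.776 = 152.224 → 152
G: 255 - (255-87)×(255-193)/255 = 255 - 10416/255 ≈ 255 - 40.847 = 214.153 → 214
B: 255 - (255-161)×(255-144)/255 = 255 - 10434/255 ≈ 255 - 40.918 = 214.082 → 214
= RGB(152, 214, 214)


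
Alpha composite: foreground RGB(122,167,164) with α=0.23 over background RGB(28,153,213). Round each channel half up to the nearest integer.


C = α×F + (1-α)×B, with 1-α = 0.77
R: 0.23×122 + 0.77×28 = 28.06 + 21.56 = 49.62 → 50
G: 0.23×167 + 0.77×153 = 38.41 + 117.81 = 156.22 → 156
B: 0.23×164 + 0.77×213 = 37.72 + 164.01 = 201.73 → 202
= RGB(50, 156, 202)


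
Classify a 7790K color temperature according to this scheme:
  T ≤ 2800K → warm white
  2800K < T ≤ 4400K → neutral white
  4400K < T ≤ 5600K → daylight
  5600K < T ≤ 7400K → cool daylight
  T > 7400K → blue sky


Temperature: 7790K
7790K > 7400K → blue sky
Classification: blue sky


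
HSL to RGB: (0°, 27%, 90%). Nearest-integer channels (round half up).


H=0°, S=0.27, L=0.90
C = (1-|2L-1|)×S = (1-|0.80|)×0.27 = 0.054
H' = H/60 = 0/60 ≈ 0.0000; X = C×(1-|H' mod 2 - 1|) = 0.0
m = L - C/2 = 0.90 - 0.027 = 0.873
Sector ⌊H'⌋ = 0 → (R',G',B') = (0.054, 0.0, 0.0)
RGB = ((R'+m)×255, (G'+m)×255, (B'+m)×255) = (236.385, 222.615, 222.615)
Round half up → RGB(236, 223, 223)


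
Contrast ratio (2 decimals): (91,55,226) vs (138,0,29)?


Linearize each sRGB channel c=v/255: c/12.92 if c ≤ 0.04045 else ((c+0.055)/1.055)^2.4
L = 0.2126×R_lin + 0.7152×G_lin + 0.0722×B_lin
Color 1 (91,55,226):
  R=91: 91/255≈0.3569 > 0.04045 → ((0.3569+0.055)/1.055)^2.4 ≈ 0.10462
  G=55: 55/255≈0.2157 > 0.04045 → ((0.2157+0.055)/1.055)^2.4 ≈ 0.03820
  B=226: 226/255≈0.8863 > 0.04045 → ((0.8863+0.055)/1.055)^2.4 ≈ 0.76052
  L1 = 0.2126×0.10462 + 0.7152×0.03820 + 0.0722×0.76052 ≈ 0.10448
Color 2 (138,0,29):
  R=138: 138/255≈0.5412 > 0.04045 → ((0.5412+0.055)/1.055)^2.4 ≈ 0.25415
  G=0: 0/255≈0.0000 ≤ 0.04045 → 0.0000/12.92 ≈ 0.00000
  B=29: 29/255≈0.1137 > 0.04045 → ((0.1137+0.055)/1.055)^2.4 ≈ 0.01229
  L2 = 0.2126×0.25415 + 0.7152×0.00000 + 0.0722×0.01229 ≈ 0.05492
Lighter = 0.10448, Darker = 0.05492
Ratio = (L_lighter + 0.05) / (L_darker + 0.05)
Ratio = (0.10448 + 0.05) / (0.05492 + 0.05) = 0.15448 / 0.10492 ≈ 1.4723
Ratio ≈ 1.47:1


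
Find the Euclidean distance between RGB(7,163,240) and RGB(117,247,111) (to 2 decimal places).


d = √[(R₁-R₂)² + (G₁-G₂)² + (B₁-B₂)²]
d = √[(7-117)² + (163-247)² + (240-111)²]
d = √[12100 + 7056 + 16641]
d = √35797
d ≈ 189.20


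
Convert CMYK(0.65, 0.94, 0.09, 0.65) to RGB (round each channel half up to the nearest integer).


R = 255 × (1-C) × (1-K) = 255 × 0.35 × 0.35 = 31.2375 → 31
G = 255 × (1-M) × (1-K) = 255 × 0.06 × 0.35 = 5.355 → 5
B = 255 × (1-Y) × (1-K) = 255 × 0.91 × 0.35 = 81.2175 → 81
= RGB(31, 5, 81)


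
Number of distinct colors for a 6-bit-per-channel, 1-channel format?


Total bits = 6 bits/channel × 1 channels = 6 bits
Distinct colors = 2^6
= 64 colors


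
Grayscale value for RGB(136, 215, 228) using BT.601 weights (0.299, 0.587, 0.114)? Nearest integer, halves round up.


Gray = 0.299×R + 0.587×G + 0.114×B
Gray = 0.299×136 + 0.587×215 + 0.114×228
Gray = 40.664 + 126.205 + 25.992
Gray = 192.861 → round half up → 193
Gray = 193


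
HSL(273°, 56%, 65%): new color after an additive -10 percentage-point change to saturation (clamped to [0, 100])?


Original S = 56%
Adjustment = -10 percentage points
New S = 56 + (-10) = 46
Clamp to [0, 100] → 46
= HSL(273°, 46%, 65%)


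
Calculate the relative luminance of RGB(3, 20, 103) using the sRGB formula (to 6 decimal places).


Linearize each channel (sRGB transfer function): c = v/255; c_lin = c/12.92 if c ≤ 0.04045, else ((c+0.055)/1.055)^2.4
  R: 3/255 ≈ 0.011765 ≤ 0.04045 → 0.011765/12.92 ≈ 0.000911
  G: 20/255 ≈ 0.078431 > 0.04045 → ((0.078431+0.055)/1.055)^2.4 ≈ 0.006995
  B: 103/255 ≈ 0.403922 > 0.04045 → ((0.403922+0.055)/1.055)^2.4 ≈ 0.135633
R_lin = 0.000911, G_lin = 0.006995, B_lin = 0.135633
L = 0.2126×R + 0.7152×G + 0.0722×B
L = 0.2126×0.000911 + 0.7152×0.006995 + 0.0722×0.135633
L ≈ 0.014989


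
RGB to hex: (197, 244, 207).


R = 197 → C5 (hex)
G = 244 → F4 (hex)
B = 207 → CF (hex)
Hex = #C5F4CF


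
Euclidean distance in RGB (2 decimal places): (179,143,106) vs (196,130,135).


d = √[(R₁-R₂)² + (G₁-G₂)² + (B₁-B₂)²]
d = √[(179-196)² + (143-130)² + (106-135)²]
d = √[289 + 169 + 841]
d = √1299
d ≈ 36.04


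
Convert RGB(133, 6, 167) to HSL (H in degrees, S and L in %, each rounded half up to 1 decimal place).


Normalize: R'=133/255≈0.5216, G'=6/255≈0.0235, B'=167/255≈0.6549
Max=167/255, Min=6/255, Δ=Max-Min=161/255
L = (Max+Min)/2 = (167+6)/510 = 173/510 = 0.33921… → L = 33.9%
L ≤ 0.5 → S = Δ/(Max+Min) = 161/(167+6) = 161/173 = 0.93063… → S = 93.1%
(the 1/255 factors cancel in S and H, so raw channel differences can be used)
Max is B' → H = 60 × ((R-G)/Δ + 4) = 60 × ((133-6)/161 + 4)
  127/161 + 4 = 0.7888… + 4 = 4.7888…
  H = 60 × 4.7888… = 287.329…° → H = 287.3°
= HSL(287.3°, 93.1%, 33.9%)


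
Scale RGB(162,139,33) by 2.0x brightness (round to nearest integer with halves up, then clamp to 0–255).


Multiply each channel by 2.0, round half up, clamp to [0, 255]
R: 162×2.0 = 324 → clamp → 255
G: 139×2.0 = 278 → clamp → 255
B: 33×2.0 = 66
= RGB(255, 255, 66)


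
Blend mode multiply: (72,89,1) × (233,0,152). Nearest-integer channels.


Multiply: C = A×B/255, rounded to nearest integer
R: 72×233/255 = 16776/255 ≈ 65.788 → 66
G: 89×0/255 = 0/255 ≈ 0.000 → 0
B: 1×152/255 = 152/255 ≈ 0.596 → 1
= RGB(66, 0, 1)


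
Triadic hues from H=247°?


Triadic: equally spaced at 120° intervals
H1 = 247°
H2 = (247 + 120) mod 360 = 7°
H3 = (247 + 240) mod 360 = 127°
Triadic = 247°, 7°, 127°


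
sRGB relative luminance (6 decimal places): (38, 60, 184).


Linearize each channel (sRGB transfer function): c = v/255; c_lin = c/12.92 if c ≤ 0.04045, else ((c+0.055)/1.055)^2.4
  R: 38/255 ≈ 0.149020 > 0.04045 → ((0.149020+0.055)/1.055)^2.4 ≈ 0.019382
  G: 60/255 ≈ 0.235294 > 0.04045 → ((0.235294+0.055)/1.055)^2.4 ≈ 0.045186
  B: 184/255 ≈ 0.721569 > 0.04045 → ((0.721569+0.055)/1.055)^2.4 ≈ 0.479320
R_lin = 0.019382, G_lin = 0.045186, B_lin = 0.479320
L = 0.2126×R + 0.7152×G + 0.0722×B
L = 0.2126×0.019382 + 0.7152×0.045186 + 0.0722×0.479320
L ≈ 0.071045


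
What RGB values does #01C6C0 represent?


01 → 1 (R)
C6 → 198 (G)
C0 → 192 (B)
= RGB(1, 198, 192)


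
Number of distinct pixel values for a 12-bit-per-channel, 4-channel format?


Total bits = 12 bits/channel × 4 channels = 48 bits
Distinct pixel values = 2^48
= 281,474,976,710,656 pixel values


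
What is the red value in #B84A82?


Color: #B84A82
R = B8 = 184
G = 4A = 74
B = 82 = 130
Red = 184


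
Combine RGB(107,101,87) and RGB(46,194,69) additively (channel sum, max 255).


Additive: each channel = min(255, C₁+C₂)
R: 107+46 = 153 → 153
G: 101+194 = 295 → 255
B: 87+69 = 156 → 156
= RGB(153, 255, 156)


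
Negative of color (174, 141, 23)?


Invert: (255-R, 255-G, 255-B)
R: 255-174 = 81
G: 255-141 = 114
B: 255-23 = 232
= RGB(81, 114, 232)


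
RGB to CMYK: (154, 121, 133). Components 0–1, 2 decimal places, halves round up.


R'=154/255≈0.6039, G'=121/255≈0.4745, B'=133/255≈0.5216
K = 1 - max(R',G',B') = 1 - 154/255 = 101/255 = 0.39607… → 0.40
(1-R'-K)/(1-K) simplifies to (max-R)/max with max = 154:
C = (154-154)/154 = 0/154 = 0 → 0.00
M = (154-121)/154 = 33/154 = 0.21428… → 0.21
Y = (154-133)/154 = 21/154 = 0.13636… → 0.14
= CMYK(0.00, 0.21, 0.14, 0.40)


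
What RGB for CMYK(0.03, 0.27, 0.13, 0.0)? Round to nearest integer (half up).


R = 255 × (1-C) × (1-K) = 255 × 0.97 × 1.00 = 247.35 → 247
G = 255 × (1-M) × (1-K) = 255 × 0.73 × 1.00 = 186.15 → 186
B = 255 × (1-Y) × (1-K) = 255 × 0.87 × 1.00 = 221.85 → 222
= RGB(247, 186, 222)


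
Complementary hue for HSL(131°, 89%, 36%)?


Complement = opposite side of color wheel = hue + 180°
H' = (131 + 180) mod 360 = 311°
S and L unchanged.
= HSL(311°, 89%, 36%)


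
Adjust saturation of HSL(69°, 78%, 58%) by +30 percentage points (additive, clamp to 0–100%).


Original S = 78%
Adjustment = +30 percentage points
New S = 78 + (30) = 108
Clamp to [0, 100] → 100
= HSL(69°, 100%, 58%)


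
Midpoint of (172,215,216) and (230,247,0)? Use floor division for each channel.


Midpoint: each channel = ⌊(C₁+C₂)/2⌋
R: ⌊(172+230)/2⌋ = 201
G: ⌊(215+247)/2⌋ = 231
B: ⌊(216+0)/2⌋ = 108
= RGB(201, 231, 108)


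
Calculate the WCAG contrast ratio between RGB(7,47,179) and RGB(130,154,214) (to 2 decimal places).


Linearize each sRGB channel c=v/255: c/12.92 if c ≤ 0.04045 else ((c+0.055)/1.055)^2.4
L = 0.2126×R_lin + 0.7152×G_lin + 0.0722×B_lin
Color 1 (7,47,179):
  R=7: 7/255≈0.0275 ≤ 0.04045 → 0.0275/12.92 ≈ 0.00212
  G=47: 47/255≈0.1843 > 0.04045 → ((0.1843+0.055)/1.055)^2.4 ≈ 0.02843
  B=179: 179/255≈0.7020 > 0.04045 → ((0.7020+0.055)/1.055)^2.4 ≈ 0.45079
  L1 = 0.2126×0.00212 + 0.7152×0.02843 + 0.0722×0.45079 ≈ 0.05333
Color 2 (130,154,214):
  R=130: 130/255≈0.5098 > 0.04045 → ((0.5098+0.055)/1.055)^2.4 ≈ 0.22323
  G=154: 154/255≈0.6039 > 0.04045 → ((0.6039+0.055)/1.055)^2.4 ≈ 0.32314
  B=214: 214/255≈0.8392 > 0.04045 → ((0.8392+0.055)/1.055)^2.4 ≈ 0.67244
  L2 = 0.2126×0.22323 + 0.7152×0.32314 + 0.0722×0.67244 ≈ 0.32712
Lighter = 0.32712, Darker = 0.05333
Ratio = (L_lighter + 0.05) / (L_darker + 0.05)
Ratio = (0.32712 + 0.05) / (0.05333 + 0.05) = 0.37712 / 0.10333 ≈ 3.6497
Ratio ≈ 3.65:1


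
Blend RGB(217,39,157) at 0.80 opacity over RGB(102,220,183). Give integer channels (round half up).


C = α×F + (1-α)×B, with 1-α = 0.20
R: 0.80×217 + 0.20×102 = 173.60 + 20.40 = 194.00 → 194
G: 0.80×39 + 0.20×220 = 31.20 + 44.00 = 75.20 → 75
B: 0.80×157 + 0.20×183 = 125.60 + 36.60 = 162.20 → 162
= RGB(194, 75, 162)


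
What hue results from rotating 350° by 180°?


New hue = (H + rotation) mod 360
New hue = (350 + 180) mod 360
= 530 mod 360
= 170°


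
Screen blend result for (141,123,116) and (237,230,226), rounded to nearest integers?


Screen: C = 255 - (255-A)×(255-B)/255, rounded to nearest integer
R: 255 - (255-141)×(255-237)/255 = 255 - 2052/255 ≈ 255 - 8.047 = 246.953 → 247
G: 255 - (255-123)×(255-230)/255 = 255 - 3300/255 ≈ 255 - 12.941 = 242.059 → 242
B: 255 - (255-116)×(255-226)/255 = 255 - 4031/255 ≈ 255 - 15.808 = 239.192 → 239
= RGB(247, 242, 239)


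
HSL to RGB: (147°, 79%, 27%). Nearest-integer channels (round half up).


H=147°, S=0.79, L=0.27
C = (1-|2L-1|)×S = (1-|-0.46|)×0.79 = 0.4266
H' = H/60 = 147/60 ≈ 2.4500; X = C×(1-|H' mod 2 - 1|) = 0.19197
m = L - C/2 = 0.27 - 0.2133 = 0.0567
Sector ⌊H'⌋ = 2 → (R',G',B') = (0.0, 0.4266, 0.19197)
RGB = ((R'+m)×255, (G'+m)×255, (B'+m)×255) = (14.4585, 123.2415, 63.41085)
Round half up → RGB(14, 123, 63)


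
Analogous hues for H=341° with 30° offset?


Base hue: 341°
Left analog: (341 - 30) mod 360 = 311°
Right analog: (341 + 30) mod 360 = 11°
Analogous hues = 311° and 11°


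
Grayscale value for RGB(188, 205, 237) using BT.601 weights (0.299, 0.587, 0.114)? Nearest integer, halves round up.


Gray = 0.299×R + 0.587×G + 0.114×B
Gray = 0.299×188 + 0.587×205 + 0.114×237
Gray = 56.212 + 120.335 + 27.018
Gray = 203.565 → round half up → 204
Gray = 204


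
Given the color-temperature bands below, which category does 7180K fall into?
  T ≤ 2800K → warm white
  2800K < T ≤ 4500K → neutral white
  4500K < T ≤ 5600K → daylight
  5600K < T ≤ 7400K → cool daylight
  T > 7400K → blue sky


Temperature: 7180K
5600K < 7180K ≤ 7400K → cool daylight
Classification: cool daylight


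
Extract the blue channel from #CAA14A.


Color: #CAA14A
R = CA = 202
G = A1 = 161
B = 4A = 74
Blue = 74


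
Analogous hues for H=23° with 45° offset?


Base hue: 23°
Left analog: (23 - 45) mod 360 = 338°
Right analog: (23 + 45) mod 360 = 68°
Analogous hues = 338° and 68°


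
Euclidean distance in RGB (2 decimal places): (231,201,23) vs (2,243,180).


d = √[(R₁-R₂)² + (G₁-G₂)² + (B₁-B₂)²]
d = √[(231-2)² + (201-243)² + (23-180)²]
d = √[52441 + 1764 + 24649]
d = √78854
d ≈ 280.81


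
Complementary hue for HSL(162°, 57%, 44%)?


Complement = opposite side of color wheel = hue + 180°
H' = (162 + 180) mod 360 = 342°
S and L unchanged.
= HSL(342°, 57%, 44%)
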